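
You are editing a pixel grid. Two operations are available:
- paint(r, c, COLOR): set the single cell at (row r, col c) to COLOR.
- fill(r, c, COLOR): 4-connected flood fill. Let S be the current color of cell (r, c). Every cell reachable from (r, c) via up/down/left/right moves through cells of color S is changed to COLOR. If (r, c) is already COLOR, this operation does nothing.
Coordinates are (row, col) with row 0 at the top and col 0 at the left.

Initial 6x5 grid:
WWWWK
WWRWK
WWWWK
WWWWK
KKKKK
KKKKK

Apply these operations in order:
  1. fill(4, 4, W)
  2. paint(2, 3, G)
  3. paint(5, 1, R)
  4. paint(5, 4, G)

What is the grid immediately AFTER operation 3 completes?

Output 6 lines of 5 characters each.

Answer: WWWWW
WWRWW
WWWGW
WWWWW
WWWWW
WRWWW

Derivation:
After op 1 fill(4,4,W) [14 cells changed]:
WWWWW
WWRWW
WWWWW
WWWWW
WWWWW
WWWWW
After op 2 paint(2,3,G):
WWWWW
WWRWW
WWWGW
WWWWW
WWWWW
WWWWW
After op 3 paint(5,1,R):
WWWWW
WWRWW
WWWGW
WWWWW
WWWWW
WRWWW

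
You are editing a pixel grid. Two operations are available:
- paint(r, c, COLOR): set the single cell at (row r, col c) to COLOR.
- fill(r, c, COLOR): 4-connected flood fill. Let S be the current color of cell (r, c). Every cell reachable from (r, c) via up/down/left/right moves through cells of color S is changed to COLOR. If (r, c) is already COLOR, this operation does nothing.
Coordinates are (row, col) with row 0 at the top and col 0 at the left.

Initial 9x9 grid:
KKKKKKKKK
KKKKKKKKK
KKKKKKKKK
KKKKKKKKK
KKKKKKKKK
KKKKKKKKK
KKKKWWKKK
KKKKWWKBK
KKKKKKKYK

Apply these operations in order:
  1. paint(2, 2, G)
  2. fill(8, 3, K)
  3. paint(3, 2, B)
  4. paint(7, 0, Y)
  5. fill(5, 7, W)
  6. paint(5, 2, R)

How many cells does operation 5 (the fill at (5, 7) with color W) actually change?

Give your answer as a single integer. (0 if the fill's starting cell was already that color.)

Answer: 72

Derivation:
After op 1 paint(2,2,G):
KKKKKKKKK
KKKKKKKKK
KKGKKKKKK
KKKKKKKKK
KKKKKKKKK
KKKKKKKKK
KKKKWWKKK
KKKKWWKBK
KKKKKKKYK
After op 2 fill(8,3,K) [0 cells changed]:
KKKKKKKKK
KKKKKKKKK
KKGKKKKKK
KKKKKKKKK
KKKKKKKKK
KKKKKKKKK
KKKKWWKKK
KKKKWWKBK
KKKKKKKYK
After op 3 paint(3,2,B):
KKKKKKKKK
KKKKKKKKK
KKGKKKKKK
KKBKKKKKK
KKKKKKKKK
KKKKKKKKK
KKKKWWKKK
KKKKWWKBK
KKKKKKKYK
After op 4 paint(7,0,Y):
KKKKKKKKK
KKKKKKKKK
KKGKKKKKK
KKBKKKKKK
KKKKKKKKK
KKKKKKKKK
KKKKWWKKK
YKKKWWKBK
KKKKKKKYK
After op 5 fill(5,7,W) [72 cells changed]:
WWWWWWWWW
WWWWWWWWW
WWGWWWWWW
WWBWWWWWW
WWWWWWWWW
WWWWWWWWW
WWWWWWWWW
YWWWWWWBW
WWWWWWWYW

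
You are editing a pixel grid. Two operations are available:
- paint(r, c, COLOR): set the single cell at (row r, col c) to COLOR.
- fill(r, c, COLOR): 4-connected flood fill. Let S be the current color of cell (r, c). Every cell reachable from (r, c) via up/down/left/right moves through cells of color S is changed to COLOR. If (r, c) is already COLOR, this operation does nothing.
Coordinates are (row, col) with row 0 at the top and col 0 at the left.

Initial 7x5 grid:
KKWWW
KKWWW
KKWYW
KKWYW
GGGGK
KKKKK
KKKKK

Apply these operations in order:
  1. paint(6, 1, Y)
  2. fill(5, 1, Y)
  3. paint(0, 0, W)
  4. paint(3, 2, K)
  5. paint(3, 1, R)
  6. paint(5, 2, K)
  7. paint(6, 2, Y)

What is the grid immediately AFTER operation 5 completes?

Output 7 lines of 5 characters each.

Answer: WKWWW
KKWWW
KKWYW
KRKYW
GGGGY
YYYYY
YYYYY

Derivation:
After op 1 paint(6,1,Y):
KKWWW
KKWWW
KKWYW
KKWYW
GGGGK
KKKKK
KYKKK
After op 2 fill(5,1,Y) [10 cells changed]:
KKWWW
KKWWW
KKWYW
KKWYW
GGGGY
YYYYY
YYYYY
After op 3 paint(0,0,W):
WKWWW
KKWWW
KKWYW
KKWYW
GGGGY
YYYYY
YYYYY
After op 4 paint(3,2,K):
WKWWW
KKWWW
KKWYW
KKKYW
GGGGY
YYYYY
YYYYY
After op 5 paint(3,1,R):
WKWWW
KKWWW
KKWYW
KRKYW
GGGGY
YYYYY
YYYYY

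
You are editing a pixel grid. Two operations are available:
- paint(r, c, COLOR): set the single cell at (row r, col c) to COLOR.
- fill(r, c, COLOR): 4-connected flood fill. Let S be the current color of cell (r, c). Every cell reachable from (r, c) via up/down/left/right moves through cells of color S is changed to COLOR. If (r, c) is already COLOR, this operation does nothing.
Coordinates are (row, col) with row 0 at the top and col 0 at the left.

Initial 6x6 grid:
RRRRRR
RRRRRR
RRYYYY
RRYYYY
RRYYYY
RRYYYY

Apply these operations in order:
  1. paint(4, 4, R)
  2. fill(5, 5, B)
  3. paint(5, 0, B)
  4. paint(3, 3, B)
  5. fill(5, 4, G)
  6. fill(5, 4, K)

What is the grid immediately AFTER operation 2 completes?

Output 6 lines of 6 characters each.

Answer: RRRRRR
RRRRRR
RRBBBB
RRBBBB
RRBBRB
RRBBBB

Derivation:
After op 1 paint(4,4,R):
RRRRRR
RRRRRR
RRYYYY
RRYYYY
RRYYRY
RRYYYY
After op 2 fill(5,5,B) [15 cells changed]:
RRRRRR
RRRRRR
RRBBBB
RRBBBB
RRBBRB
RRBBBB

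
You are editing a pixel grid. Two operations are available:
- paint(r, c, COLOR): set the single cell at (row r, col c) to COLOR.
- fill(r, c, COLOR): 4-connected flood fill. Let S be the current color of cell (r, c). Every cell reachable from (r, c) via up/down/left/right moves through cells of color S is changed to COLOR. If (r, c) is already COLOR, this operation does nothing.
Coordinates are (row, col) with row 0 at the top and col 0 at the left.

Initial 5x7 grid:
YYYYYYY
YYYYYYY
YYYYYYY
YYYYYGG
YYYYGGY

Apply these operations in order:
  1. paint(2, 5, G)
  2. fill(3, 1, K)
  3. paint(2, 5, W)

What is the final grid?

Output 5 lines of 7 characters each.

Answer: KKKKKKK
KKKKKKK
KKKKKWK
KKKKKGG
KKKKGGY

Derivation:
After op 1 paint(2,5,G):
YYYYYYY
YYYYYYY
YYYYYGY
YYYYYGG
YYYYGGY
After op 2 fill(3,1,K) [29 cells changed]:
KKKKKKK
KKKKKKK
KKKKKGK
KKKKKGG
KKKKGGY
After op 3 paint(2,5,W):
KKKKKKK
KKKKKKK
KKKKKWK
KKKKKGG
KKKKGGY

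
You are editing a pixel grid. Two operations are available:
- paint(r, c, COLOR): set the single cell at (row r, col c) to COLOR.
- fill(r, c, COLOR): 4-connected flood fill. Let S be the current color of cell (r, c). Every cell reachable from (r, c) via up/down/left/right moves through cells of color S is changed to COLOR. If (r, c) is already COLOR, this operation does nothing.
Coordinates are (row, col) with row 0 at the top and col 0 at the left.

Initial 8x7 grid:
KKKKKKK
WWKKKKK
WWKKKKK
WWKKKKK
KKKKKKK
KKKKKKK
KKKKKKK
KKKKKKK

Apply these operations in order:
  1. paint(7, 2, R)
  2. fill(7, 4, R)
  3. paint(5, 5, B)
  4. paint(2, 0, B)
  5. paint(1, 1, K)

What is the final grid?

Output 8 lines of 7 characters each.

After op 1 paint(7,2,R):
KKKKKKK
WWKKKKK
WWKKKKK
WWKKKKK
KKKKKKK
KKKKKKK
KKKKKKK
KKRKKKK
After op 2 fill(7,4,R) [49 cells changed]:
RRRRRRR
WWRRRRR
WWRRRRR
WWRRRRR
RRRRRRR
RRRRRRR
RRRRRRR
RRRRRRR
After op 3 paint(5,5,B):
RRRRRRR
WWRRRRR
WWRRRRR
WWRRRRR
RRRRRRR
RRRRRBR
RRRRRRR
RRRRRRR
After op 4 paint(2,0,B):
RRRRRRR
WWRRRRR
BWRRRRR
WWRRRRR
RRRRRRR
RRRRRBR
RRRRRRR
RRRRRRR
After op 5 paint(1,1,K):
RRRRRRR
WKRRRRR
BWRRRRR
WWRRRRR
RRRRRRR
RRRRRBR
RRRRRRR
RRRRRRR

Answer: RRRRRRR
WKRRRRR
BWRRRRR
WWRRRRR
RRRRRRR
RRRRRBR
RRRRRRR
RRRRRRR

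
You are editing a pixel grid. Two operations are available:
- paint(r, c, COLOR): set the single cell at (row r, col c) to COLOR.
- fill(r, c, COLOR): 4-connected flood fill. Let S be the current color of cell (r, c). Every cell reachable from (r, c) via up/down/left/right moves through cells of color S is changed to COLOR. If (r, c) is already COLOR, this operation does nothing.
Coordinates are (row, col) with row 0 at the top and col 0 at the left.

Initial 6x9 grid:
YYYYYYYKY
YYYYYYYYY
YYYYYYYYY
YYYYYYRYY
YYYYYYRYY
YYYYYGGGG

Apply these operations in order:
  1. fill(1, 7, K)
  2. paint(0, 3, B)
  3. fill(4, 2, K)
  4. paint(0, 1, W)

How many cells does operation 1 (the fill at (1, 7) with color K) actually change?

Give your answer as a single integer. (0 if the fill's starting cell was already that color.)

After op 1 fill(1,7,K) [47 cells changed]:
KKKKKKKKK
KKKKKKKKK
KKKKKKKKK
KKKKKKRKK
KKKKKKRKK
KKKKKGGGG

Answer: 47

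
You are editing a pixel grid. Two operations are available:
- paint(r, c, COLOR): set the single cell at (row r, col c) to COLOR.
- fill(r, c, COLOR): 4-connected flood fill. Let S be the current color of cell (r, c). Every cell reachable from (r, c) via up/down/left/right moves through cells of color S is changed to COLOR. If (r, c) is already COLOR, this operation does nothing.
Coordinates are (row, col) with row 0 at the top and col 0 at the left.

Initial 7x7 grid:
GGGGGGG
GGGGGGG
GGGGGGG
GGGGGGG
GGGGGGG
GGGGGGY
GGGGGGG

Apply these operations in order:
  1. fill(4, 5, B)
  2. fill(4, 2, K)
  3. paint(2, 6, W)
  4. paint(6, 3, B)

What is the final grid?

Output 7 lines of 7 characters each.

After op 1 fill(4,5,B) [48 cells changed]:
BBBBBBB
BBBBBBB
BBBBBBB
BBBBBBB
BBBBBBB
BBBBBBY
BBBBBBB
After op 2 fill(4,2,K) [48 cells changed]:
KKKKKKK
KKKKKKK
KKKKKKK
KKKKKKK
KKKKKKK
KKKKKKY
KKKKKKK
After op 3 paint(2,6,W):
KKKKKKK
KKKKKKK
KKKKKKW
KKKKKKK
KKKKKKK
KKKKKKY
KKKKKKK
After op 4 paint(6,3,B):
KKKKKKK
KKKKKKK
KKKKKKW
KKKKKKK
KKKKKKK
KKKKKKY
KKKBKKK

Answer: KKKKKKK
KKKKKKK
KKKKKKW
KKKKKKK
KKKKKKK
KKKKKKY
KKKBKKK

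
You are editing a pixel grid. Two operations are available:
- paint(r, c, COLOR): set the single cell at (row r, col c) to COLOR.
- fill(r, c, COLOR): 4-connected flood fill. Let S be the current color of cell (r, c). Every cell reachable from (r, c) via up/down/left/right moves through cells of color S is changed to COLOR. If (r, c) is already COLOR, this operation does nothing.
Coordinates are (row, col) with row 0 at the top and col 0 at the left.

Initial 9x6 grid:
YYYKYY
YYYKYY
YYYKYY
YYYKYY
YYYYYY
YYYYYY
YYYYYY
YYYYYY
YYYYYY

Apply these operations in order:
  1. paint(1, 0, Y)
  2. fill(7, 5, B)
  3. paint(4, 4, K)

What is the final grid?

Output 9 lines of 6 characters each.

After op 1 paint(1,0,Y):
YYYKYY
YYYKYY
YYYKYY
YYYKYY
YYYYYY
YYYYYY
YYYYYY
YYYYYY
YYYYYY
After op 2 fill(7,5,B) [50 cells changed]:
BBBKBB
BBBKBB
BBBKBB
BBBKBB
BBBBBB
BBBBBB
BBBBBB
BBBBBB
BBBBBB
After op 3 paint(4,4,K):
BBBKBB
BBBKBB
BBBKBB
BBBKBB
BBBBKB
BBBBBB
BBBBBB
BBBBBB
BBBBBB

Answer: BBBKBB
BBBKBB
BBBKBB
BBBKBB
BBBBKB
BBBBBB
BBBBBB
BBBBBB
BBBBBB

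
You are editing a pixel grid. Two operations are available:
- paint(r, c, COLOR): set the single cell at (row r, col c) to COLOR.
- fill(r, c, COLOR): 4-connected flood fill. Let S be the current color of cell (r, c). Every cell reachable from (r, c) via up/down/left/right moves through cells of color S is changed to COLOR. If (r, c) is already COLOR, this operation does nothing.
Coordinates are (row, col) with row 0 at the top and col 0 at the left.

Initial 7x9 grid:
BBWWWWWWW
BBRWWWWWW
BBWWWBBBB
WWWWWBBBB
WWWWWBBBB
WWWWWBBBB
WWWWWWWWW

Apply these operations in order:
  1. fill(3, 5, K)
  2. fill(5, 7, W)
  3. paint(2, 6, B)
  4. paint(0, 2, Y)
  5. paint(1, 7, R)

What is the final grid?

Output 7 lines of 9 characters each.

Answer: BBYWWWWWW
BBRWWWWRW
BBWWWWBWW
WWWWWWWWW
WWWWWWWWW
WWWWWWWWW
WWWWWWWWW

Derivation:
After op 1 fill(3,5,K) [16 cells changed]:
BBWWWWWWW
BBRWWWWWW
BBWWWKKKK
WWWWWKKKK
WWWWWKKKK
WWWWWKKKK
WWWWWWWWW
After op 2 fill(5,7,W) [16 cells changed]:
BBWWWWWWW
BBRWWWWWW
BBWWWWWWW
WWWWWWWWW
WWWWWWWWW
WWWWWWWWW
WWWWWWWWW
After op 3 paint(2,6,B):
BBWWWWWWW
BBRWWWWWW
BBWWWWBWW
WWWWWWWWW
WWWWWWWWW
WWWWWWWWW
WWWWWWWWW
After op 4 paint(0,2,Y):
BBYWWWWWW
BBRWWWWWW
BBWWWWBWW
WWWWWWWWW
WWWWWWWWW
WWWWWWWWW
WWWWWWWWW
After op 5 paint(1,7,R):
BBYWWWWWW
BBRWWWWRW
BBWWWWBWW
WWWWWWWWW
WWWWWWWWW
WWWWWWWWW
WWWWWWWWW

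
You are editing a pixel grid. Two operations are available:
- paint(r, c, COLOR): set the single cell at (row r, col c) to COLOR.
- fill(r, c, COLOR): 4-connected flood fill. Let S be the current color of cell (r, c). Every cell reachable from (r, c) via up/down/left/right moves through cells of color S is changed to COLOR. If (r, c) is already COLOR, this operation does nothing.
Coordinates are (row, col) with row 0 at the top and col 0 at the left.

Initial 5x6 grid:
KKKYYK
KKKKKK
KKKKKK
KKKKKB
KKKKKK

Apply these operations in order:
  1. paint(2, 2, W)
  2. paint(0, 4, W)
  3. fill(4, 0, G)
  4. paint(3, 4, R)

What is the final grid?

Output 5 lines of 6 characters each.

After op 1 paint(2,2,W):
KKKYYK
KKKKKK
KKWKKK
KKKKKB
KKKKKK
After op 2 paint(0,4,W):
KKKYWK
KKKKKK
KKWKKK
KKKKKB
KKKKKK
After op 3 fill(4,0,G) [26 cells changed]:
GGGYWG
GGGGGG
GGWGGG
GGGGGB
GGGGGG
After op 4 paint(3,4,R):
GGGYWG
GGGGGG
GGWGGG
GGGGRB
GGGGGG

Answer: GGGYWG
GGGGGG
GGWGGG
GGGGRB
GGGGGG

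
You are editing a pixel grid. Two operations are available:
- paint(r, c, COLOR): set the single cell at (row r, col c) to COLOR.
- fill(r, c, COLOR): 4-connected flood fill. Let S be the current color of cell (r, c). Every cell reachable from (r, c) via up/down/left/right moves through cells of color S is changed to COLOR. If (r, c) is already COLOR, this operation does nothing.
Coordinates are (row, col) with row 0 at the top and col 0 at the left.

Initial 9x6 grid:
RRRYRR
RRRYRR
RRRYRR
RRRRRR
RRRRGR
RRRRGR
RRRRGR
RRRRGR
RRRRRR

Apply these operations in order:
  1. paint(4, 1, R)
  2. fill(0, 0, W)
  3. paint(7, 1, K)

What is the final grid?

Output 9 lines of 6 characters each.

Answer: WWWYWW
WWWYWW
WWWYWW
WWWWWW
WWWWGW
WWWWGW
WWWWGW
WKWWGW
WWWWWW

Derivation:
After op 1 paint(4,1,R):
RRRYRR
RRRYRR
RRRYRR
RRRRRR
RRRRGR
RRRRGR
RRRRGR
RRRRGR
RRRRRR
After op 2 fill(0,0,W) [47 cells changed]:
WWWYWW
WWWYWW
WWWYWW
WWWWWW
WWWWGW
WWWWGW
WWWWGW
WWWWGW
WWWWWW
After op 3 paint(7,1,K):
WWWYWW
WWWYWW
WWWYWW
WWWWWW
WWWWGW
WWWWGW
WWWWGW
WKWWGW
WWWWWW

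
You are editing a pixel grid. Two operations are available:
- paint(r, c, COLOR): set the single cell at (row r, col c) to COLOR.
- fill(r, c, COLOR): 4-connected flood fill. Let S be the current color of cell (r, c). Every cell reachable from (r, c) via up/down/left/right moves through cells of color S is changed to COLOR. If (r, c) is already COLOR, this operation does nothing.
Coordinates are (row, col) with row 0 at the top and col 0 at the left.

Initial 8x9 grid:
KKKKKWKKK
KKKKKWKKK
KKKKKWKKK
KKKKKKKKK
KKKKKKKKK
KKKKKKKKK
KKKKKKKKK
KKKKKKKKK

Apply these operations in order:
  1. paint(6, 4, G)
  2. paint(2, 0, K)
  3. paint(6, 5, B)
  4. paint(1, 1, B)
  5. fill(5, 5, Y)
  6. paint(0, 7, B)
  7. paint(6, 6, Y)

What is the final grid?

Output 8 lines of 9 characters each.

Answer: YYYYYWYBY
YBYYYWYYY
YYYYYWYYY
YYYYYYYYY
YYYYYYYYY
YYYYYYYYY
YYYYGBYYY
YYYYYYYYY

Derivation:
After op 1 paint(6,4,G):
KKKKKWKKK
KKKKKWKKK
KKKKKWKKK
KKKKKKKKK
KKKKKKKKK
KKKKKKKKK
KKKKGKKKK
KKKKKKKKK
After op 2 paint(2,0,K):
KKKKKWKKK
KKKKKWKKK
KKKKKWKKK
KKKKKKKKK
KKKKKKKKK
KKKKKKKKK
KKKKGKKKK
KKKKKKKKK
After op 3 paint(6,5,B):
KKKKKWKKK
KKKKKWKKK
KKKKKWKKK
KKKKKKKKK
KKKKKKKKK
KKKKKKKKK
KKKKGBKKK
KKKKKKKKK
After op 4 paint(1,1,B):
KKKKKWKKK
KBKKKWKKK
KKKKKWKKK
KKKKKKKKK
KKKKKKKKK
KKKKKKKKK
KKKKGBKKK
KKKKKKKKK
After op 5 fill(5,5,Y) [66 cells changed]:
YYYYYWYYY
YBYYYWYYY
YYYYYWYYY
YYYYYYYYY
YYYYYYYYY
YYYYYYYYY
YYYYGBYYY
YYYYYYYYY
After op 6 paint(0,7,B):
YYYYYWYBY
YBYYYWYYY
YYYYYWYYY
YYYYYYYYY
YYYYYYYYY
YYYYYYYYY
YYYYGBYYY
YYYYYYYYY
After op 7 paint(6,6,Y):
YYYYYWYBY
YBYYYWYYY
YYYYYWYYY
YYYYYYYYY
YYYYYYYYY
YYYYYYYYY
YYYYGBYYY
YYYYYYYYY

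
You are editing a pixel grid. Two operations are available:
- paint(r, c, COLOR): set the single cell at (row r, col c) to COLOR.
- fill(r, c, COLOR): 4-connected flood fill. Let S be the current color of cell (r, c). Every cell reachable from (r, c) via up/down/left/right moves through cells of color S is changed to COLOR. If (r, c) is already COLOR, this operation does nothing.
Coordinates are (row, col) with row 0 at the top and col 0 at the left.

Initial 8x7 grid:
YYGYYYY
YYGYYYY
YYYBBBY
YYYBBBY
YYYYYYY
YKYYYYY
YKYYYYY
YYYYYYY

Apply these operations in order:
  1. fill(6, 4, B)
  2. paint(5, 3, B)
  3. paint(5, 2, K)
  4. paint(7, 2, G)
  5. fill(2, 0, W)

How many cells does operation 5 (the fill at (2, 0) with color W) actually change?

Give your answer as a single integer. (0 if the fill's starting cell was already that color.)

After op 1 fill(6,4,B) [46 cells changed]:
BBGBBBB
BBGBBBB
BBBBBBB
BBBBBBB
BBBBBBB
BKBBBBB
BKBBBBB
BBBBBBB
After op 2 paint(5,3,B):
BBGBBBB
BBGBBBB
BBBBBBB
BBBBBBB
BBBBBBB
BKBBBBB
BKBBBBB
BBBBBBB
After op 3 paint(5,2,K):
BBGBBBB
BBGBBBB
BBBBBBB
BBBBBBB
BBBBBBB
BKKBBBB
BKBBBBB
BBBBBBB
After op 4 paint(7,2,G):
BBGBBBB
BBGBBBB
BBBBBBB
BBBBBBB
BBBBBBB
BKKBBBB
BKBBBBB
BBGBBBB
After op 5 fill(2,0,W) [50 cells changed]:
WWGWWWW
WWGWWWW
WWWWWWW
WWWWWWW
WWWWWWW
WKKWWWW
WKWWWWW
WWGWWWW

Answer: 50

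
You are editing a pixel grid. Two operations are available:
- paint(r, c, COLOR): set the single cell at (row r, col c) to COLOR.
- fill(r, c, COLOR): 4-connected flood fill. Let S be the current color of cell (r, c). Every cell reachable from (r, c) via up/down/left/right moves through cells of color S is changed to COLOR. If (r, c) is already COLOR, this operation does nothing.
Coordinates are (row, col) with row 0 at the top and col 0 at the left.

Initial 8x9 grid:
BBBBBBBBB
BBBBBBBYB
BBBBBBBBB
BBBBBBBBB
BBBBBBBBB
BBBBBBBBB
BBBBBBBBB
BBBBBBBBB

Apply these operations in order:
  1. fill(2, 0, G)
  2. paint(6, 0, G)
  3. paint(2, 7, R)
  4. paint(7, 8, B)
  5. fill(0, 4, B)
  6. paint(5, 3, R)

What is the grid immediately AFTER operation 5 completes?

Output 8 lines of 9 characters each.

Answer: BBBBBBBBB
BBBBBBBYB
BBBBBBBRB
BBBBBBBBB
BBBBBBBBB
BBBBBBBBB
BBBBBBBBB
BBBBBBBBB

Derivation:
After op 1 fill(2,0,G) [71 cells changed]:
GGGGGGGGG
GGGGGGGYG
GGGGGGGGG
GGGGGGGGG
GGGGGGGGG
GGGGGGGGG
GGGGGGGGG
GGGGGGGGG
After op 2 paint(6,0,G):
GGGGGGGGG
GGGGGGGYG
GGGGGGGGG
GGGGGGGGG
GGGGGGGGG
GGGGGGGGG
GGGGGGGGG
GGGGGGGGG
After op 3 paint(2,7,R):
GGGGGGGGG
GGGGGGGYG
GGGGGGGRG
GGGGGGGGG
GGGGGGGGG
GGGGGGGGG
GGGGGGGGG
GGGGGGGGG
After op 4 paint(7,8,B):
GGGGGGGGG
GGGGGGGYG
GGGGGGGRG
GGGGGGGGG
GGGGGGGGG
GGGGGGGGG
GGGGGGGGG
GGGGGGGGB
After op 5 fill(0,4,B) [69 cells changed]:
BBBBBBBBB
BBBBBBBYB
BBBBBBBRB
BBBBBBBBB
BBBBBBBBB
BBBBBBBBB
BBBBBBBBB
BBBBBBBBB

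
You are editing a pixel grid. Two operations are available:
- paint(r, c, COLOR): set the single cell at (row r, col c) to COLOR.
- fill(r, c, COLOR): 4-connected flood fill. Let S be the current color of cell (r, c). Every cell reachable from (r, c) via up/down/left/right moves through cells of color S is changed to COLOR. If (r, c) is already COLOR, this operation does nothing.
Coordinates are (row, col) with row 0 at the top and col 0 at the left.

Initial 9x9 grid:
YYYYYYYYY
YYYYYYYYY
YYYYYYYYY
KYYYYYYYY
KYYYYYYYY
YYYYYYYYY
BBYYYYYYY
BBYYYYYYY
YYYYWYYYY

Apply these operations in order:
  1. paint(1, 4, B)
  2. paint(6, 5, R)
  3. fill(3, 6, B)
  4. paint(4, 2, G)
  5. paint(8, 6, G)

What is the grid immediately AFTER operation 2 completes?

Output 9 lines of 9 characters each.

Answer: YYYYYYYYY
YYYYBYYYY
YYYYYYYYY
KYYYYYYYY
KYYYYYYYY
YYYYYYYYY
BBYYYRYYY
BBYYYYYYY
YYYYWYYYY

Derivation:
After op 1 paint(1,4,B):
YYYYYYYYY
YYYYBYYYY
YYYYYYYYY
KYYYYYYYY
KYYYYYYYY
YYYYYYYYY
BBYYYYYYY
BBYYYYYYY
YYYYWYYYY
After op 2 paint(6,5,R):
YYYYYYYYY
YYYYBYYYY
YYYYYYYYY
KYYYYYYYY
KYYYYYYYY
YYYYYYYYY
BBYYYRYYY
BBYYYYYYY
YYYYWYYYY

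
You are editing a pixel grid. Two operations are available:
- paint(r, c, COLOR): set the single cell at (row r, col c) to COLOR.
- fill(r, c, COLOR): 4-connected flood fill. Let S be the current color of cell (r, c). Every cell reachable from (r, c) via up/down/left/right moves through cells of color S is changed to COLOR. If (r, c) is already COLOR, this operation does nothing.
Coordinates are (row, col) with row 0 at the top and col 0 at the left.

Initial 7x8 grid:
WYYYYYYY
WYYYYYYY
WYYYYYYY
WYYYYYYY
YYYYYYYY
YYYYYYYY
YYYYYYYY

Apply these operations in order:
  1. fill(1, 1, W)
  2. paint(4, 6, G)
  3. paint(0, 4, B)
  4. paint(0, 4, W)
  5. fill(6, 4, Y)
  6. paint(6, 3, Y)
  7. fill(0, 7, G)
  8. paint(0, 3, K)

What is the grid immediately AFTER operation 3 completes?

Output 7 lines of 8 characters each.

After op 1 fill(1,1,W) [52 cells changed]:
WWWWWWWW
WWWWWWWW
WWWWWWWW
WWWWWWWW
WWWWWWWW
WWWWWWWW
WWWWWWWW
After op 2 paint(4,6,G):
WWWWWWWW
WWWWWWWW
WWWWWWWW
WWWWWWWW
WWWWWWGW
WWWWWWWW
WWWWWWWW
After op 3 paint(0,4,B):
WWWWBWWW
WWWWWWWW
WWWWWWWW
WWWWWWWW
WWWWWWGW
WWWWWWWW
WWWWWWWW

Answer: WWWWBWWW
WWWWWWWW
WWWWWWWW
WWWWWWWW
WWWWWWGW
WWWWWWWW
WWWWWWWW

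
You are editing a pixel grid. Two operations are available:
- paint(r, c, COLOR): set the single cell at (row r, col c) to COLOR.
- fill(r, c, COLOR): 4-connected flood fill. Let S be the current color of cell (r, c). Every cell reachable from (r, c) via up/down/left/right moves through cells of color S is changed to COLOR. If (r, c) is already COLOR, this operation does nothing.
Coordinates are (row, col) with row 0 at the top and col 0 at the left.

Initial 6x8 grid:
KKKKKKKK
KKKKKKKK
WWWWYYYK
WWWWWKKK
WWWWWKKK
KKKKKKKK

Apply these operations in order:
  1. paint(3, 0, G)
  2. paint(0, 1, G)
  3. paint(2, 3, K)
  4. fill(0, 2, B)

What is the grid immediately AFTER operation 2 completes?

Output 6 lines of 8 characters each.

Answer: KGKKKKKK
KKKKKKKK
WWWWYYYK
GWWWWKKK
WWWWWKKK
KKKKKKKK

Derivation:
After op 1 paint(3,0,G):
KKKKKKKK
KKKKKKKK
WWWWYYYK
GWWWWKKK
WWWWWKKK
KKKKKKKK
After op 2 paint(0,1,G):
KGKKKKKK
KKKKKKKK
WWWWYYYK
GWWWWKKK
WWWWWKKK
KKKKKKKK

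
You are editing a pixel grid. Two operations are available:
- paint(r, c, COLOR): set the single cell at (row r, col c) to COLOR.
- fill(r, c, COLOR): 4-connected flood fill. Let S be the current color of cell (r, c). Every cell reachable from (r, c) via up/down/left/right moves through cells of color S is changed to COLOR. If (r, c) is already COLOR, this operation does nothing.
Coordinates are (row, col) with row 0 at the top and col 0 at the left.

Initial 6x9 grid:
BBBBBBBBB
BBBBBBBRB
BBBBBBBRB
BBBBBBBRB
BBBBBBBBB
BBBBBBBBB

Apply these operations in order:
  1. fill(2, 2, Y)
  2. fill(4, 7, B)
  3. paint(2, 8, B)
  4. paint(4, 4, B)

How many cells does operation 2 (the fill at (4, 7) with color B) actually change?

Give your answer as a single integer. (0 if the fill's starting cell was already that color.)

After op 1 fill(2,2,Y) [51 cells changed]:
YYYYYYYYY
YYYYYYYRY
YYYYYYYRY
YYYYYYYRY
YYYYYYYYY
YYYYYYYYY
After op 2 fill(4,7,B) [51 cells changed]:
BBBBBBBBB
BBBBBBBRB
BBBBBBBRB
BBBBBBBRB
BBBBBBBBB
BBBBBBBBB

Answer: 51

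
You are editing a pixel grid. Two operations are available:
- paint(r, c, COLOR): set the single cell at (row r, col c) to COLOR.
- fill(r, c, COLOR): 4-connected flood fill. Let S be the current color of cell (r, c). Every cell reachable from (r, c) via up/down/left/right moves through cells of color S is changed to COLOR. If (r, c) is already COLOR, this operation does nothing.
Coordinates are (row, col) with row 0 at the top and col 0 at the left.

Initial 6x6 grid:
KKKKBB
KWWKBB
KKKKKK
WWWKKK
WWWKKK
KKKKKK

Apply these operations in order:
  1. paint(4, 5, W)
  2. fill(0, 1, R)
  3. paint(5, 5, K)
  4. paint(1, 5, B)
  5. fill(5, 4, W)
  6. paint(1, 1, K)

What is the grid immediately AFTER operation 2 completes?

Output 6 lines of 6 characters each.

After op 1 paint(4,5,W):
KKKKBB
KWWKBB
KKKKKK
WWWKKK
WWWKKW
KKKKKK
After op 2 fill(0,1,R) [23 cells changed]:
RRRRBB
RWWRBB
RRRRRR
WWWRRR
WWWRRW
RRRRRR

Answer: RRRRBB
RWWRBB
RRRRRR
WWWRRR
WWWRRW
RRRRRR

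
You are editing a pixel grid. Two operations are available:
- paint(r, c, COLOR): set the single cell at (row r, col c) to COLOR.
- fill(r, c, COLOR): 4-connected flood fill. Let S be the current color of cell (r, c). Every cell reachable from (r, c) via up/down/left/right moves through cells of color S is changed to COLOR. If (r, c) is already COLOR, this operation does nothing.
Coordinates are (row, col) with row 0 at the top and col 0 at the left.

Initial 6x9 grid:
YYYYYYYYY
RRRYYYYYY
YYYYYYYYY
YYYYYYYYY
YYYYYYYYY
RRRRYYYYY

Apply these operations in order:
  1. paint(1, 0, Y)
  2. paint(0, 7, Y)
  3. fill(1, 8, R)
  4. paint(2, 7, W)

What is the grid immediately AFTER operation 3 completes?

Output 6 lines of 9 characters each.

Answer: RRRRRRRRR
RRRRRRRRR
RRRRRRRRR
RRRRRRRRR
RRRRRRRRR
RRRRRRRRR

Derivation:
After op 1 paint(1,0,Y):
YYYYYYYYY
YRRYYYYYY
YYYYYYYYY
YYYYYYYYY
YYYYYYYYY
RRRRYYYYY
After op 2 paint(0,7,Y):
YYYYYYYYY
YRRYYYYYY
YYYYYYYYY
YYYYYYYYY
YYYYYYYYY
RRRRYYYYY
After op 3 fill(1,8,R) [48 cells changed]:
RRRRRRRRR
RRRRRRRRR
RRRRRRRRR
RRRRRRRRR
RRRRRRRRR
RRRRRRRRR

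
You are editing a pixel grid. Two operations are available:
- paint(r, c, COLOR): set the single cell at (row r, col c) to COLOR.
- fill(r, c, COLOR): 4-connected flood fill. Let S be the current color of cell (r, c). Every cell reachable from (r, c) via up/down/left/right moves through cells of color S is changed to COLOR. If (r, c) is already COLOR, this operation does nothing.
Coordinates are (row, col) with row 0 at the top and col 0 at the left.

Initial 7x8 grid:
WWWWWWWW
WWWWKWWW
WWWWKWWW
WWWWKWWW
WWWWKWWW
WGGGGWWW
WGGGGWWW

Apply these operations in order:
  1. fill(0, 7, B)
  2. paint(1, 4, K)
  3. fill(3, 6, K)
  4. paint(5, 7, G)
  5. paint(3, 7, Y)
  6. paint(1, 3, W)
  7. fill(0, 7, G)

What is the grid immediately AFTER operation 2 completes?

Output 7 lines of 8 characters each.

After op 1 fill(0,7,B) [44 cells changed]:
BBBBBBBB
BBBBKBBB
BBBBKBBB
BBBBKBBB
BBBBKBBB
BGGGGBBB
BGGGGBBB
After op 2 paint(1,4,K):
BBBBBBBB
BBBBKBBB
BBBBKBBB
BBBBKBBB
BBBBKBBB
BGGGGBBB
BGGGGBBB

Answer: BBBBBBBB
BBBBKBBB
BBBBKBBB
BBBBKBBB
BBBBKBBB
BGGGGBBB
BGGGGBBB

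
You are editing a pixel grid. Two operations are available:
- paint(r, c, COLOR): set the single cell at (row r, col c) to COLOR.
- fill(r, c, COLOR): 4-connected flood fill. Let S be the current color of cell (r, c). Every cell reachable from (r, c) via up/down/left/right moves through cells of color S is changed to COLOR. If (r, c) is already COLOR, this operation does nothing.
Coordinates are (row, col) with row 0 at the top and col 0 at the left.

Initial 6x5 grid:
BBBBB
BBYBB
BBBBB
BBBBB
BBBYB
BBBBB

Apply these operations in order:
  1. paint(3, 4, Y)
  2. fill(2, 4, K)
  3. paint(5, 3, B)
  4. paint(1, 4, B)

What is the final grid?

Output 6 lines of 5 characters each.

Answer: KKKKK
KKYKB
KKKKK
KKKKY
KKKYK
KKKBK

Derivation:
After op 1 paint(3,4,Y):
BBBBB
BBYBB
BBBBB
BBBBY
BBBYB
BBBBB
After op 2 fill(2,4,K) [27 cells changed]:
KKKKK
KKYKK
KKKKK
KKKKY
KKKYK
KKKKK
After op 3 paint(5,3,B):
KKKKK
KKYKK
KKKKK
KKKKY
KKKYK
KKKBK
After op 4 paint(1,4,B):
KKKKK
KKYKB
KKKKK
KKKKY
KKKYK
KKKBK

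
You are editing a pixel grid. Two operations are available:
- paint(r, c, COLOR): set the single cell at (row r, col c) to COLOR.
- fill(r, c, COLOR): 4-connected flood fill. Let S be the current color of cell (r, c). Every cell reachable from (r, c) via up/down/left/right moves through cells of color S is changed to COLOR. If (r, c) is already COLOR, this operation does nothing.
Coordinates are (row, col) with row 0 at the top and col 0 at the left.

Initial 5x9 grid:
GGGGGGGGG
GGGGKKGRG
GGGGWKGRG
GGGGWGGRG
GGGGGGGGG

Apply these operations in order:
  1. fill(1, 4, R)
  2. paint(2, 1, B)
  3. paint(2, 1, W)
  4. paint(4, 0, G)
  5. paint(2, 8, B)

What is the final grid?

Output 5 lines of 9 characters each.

Answer: GGGGGGGGG
GGGGRRGRG
GWGGWRGRB
GGGGWGGRG
GGGGGGGGG

Derivation:
After op 1 fill(1,4,R) [3 cells changed]:
GGGGGGGGG
GGGGRRGRG
GGGGWRGRG
GGGGWGGRG
GGGGGGGGG
After op 2 paint(2,1,B):
GGGGGGGGG
GGGGRRGRG
GBGGWRGRG
GGGGWGGRG
GGGGGGGGG
After op 3 paint(2,1,W):
GGGGGGGGG
GGGGRRGRG
GWGGWRGRG
GGGGWGGRG
GGGGGGGGG
After op 4 paint(4,0,G):
GGGGGGGGG
GGGGRRGRG
GWGGWRGRG
GGGGWGGRG
GGGGGGGGG
After op 5 paint(2,8,B):
GGGGGGGGG
GGGGRRGRG
GWGGWRGRB
GGGGWGGRG
GGGGGGGGG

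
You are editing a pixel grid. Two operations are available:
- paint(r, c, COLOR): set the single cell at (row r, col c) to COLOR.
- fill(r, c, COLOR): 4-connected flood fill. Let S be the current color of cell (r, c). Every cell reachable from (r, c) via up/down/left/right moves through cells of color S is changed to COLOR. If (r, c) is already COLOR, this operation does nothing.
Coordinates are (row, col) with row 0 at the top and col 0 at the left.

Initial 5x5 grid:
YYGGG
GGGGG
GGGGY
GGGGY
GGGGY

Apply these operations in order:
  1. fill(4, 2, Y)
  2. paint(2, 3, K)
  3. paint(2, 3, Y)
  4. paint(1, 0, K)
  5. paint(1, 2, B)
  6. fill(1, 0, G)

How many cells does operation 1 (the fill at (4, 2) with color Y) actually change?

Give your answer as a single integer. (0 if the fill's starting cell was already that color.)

After op 1 fill(4,2,Y) [20 cells changed]:
YYYYY
YYYYY
YYYYY
YYYYY
YYYYY

Answer: 20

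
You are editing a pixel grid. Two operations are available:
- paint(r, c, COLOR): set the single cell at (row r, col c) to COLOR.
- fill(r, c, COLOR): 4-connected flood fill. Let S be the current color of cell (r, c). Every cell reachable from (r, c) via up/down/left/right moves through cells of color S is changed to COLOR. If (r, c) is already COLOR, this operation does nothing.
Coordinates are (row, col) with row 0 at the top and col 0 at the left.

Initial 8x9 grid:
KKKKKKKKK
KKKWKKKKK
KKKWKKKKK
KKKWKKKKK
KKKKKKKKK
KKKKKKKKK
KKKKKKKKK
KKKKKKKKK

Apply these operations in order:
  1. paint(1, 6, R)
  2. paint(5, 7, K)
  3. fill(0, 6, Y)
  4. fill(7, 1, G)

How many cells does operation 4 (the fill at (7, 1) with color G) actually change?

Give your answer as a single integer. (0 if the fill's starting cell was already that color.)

After op 1 paint(1,6,R):
KKKKKKKKK
KKKWKKRKK
KKKWKKKKK
KKKWKKKKK
KKKKKKKKK
KKKKKKKKK
KKKKKKKKK
KKKKKKKKK
After op 2 paint(5,7,K):
KKKKKKKKK
KKKWKKRKK
KKKWKKKKK
KKKWKKKKK
KKKKKKKKK
KKKKKKKKK
KKKKKKKKK
KKKKKKKKK
After op 3 fill(0,6,Y) [68 cells changed]:
YYYYYYYYY
YYYWYYRYY
YYYWYYYYY
YYYWYYYYY
YYYYYYYYY
YYYYYYYYY
YYYYYYYYY
YYYYYYYYY
After op 4 fill(7,1,G) [68 cells changed]:
GGGGGGGGG
GGGWGGRGG
GGGWGGGGG
GGGWGGGGG
GGGGGGGGG
GGGGGGGGG
GGGGGGGGG
GGGGGGGGG

Answer: 68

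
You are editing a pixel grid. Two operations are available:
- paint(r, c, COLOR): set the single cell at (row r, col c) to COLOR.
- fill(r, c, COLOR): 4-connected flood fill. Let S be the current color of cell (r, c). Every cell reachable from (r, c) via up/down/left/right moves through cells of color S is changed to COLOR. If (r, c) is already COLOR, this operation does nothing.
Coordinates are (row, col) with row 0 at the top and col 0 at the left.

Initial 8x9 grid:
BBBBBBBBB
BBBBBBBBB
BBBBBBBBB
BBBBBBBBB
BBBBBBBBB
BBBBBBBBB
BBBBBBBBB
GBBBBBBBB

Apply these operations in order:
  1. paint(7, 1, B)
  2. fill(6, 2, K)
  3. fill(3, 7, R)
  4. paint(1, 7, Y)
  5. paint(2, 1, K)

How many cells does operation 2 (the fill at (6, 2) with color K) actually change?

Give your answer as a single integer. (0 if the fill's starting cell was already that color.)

After op 1 paint(7,1,B):
BBBBBBBBB
BBBBBBBBB
BBBBBBBBB
BBBBBBBBB
BBBBBBBBB
BBBBBBBBB
BBBBBBBBB
GBBBBBBBB
After op 2 fill(6,2,K) [71 cells changed]:
KKKKKKKKK
KKKKKKKKK
KKKKKKKKK
KKKKKKKKK
KKKKKKKKK
KKKKKKKKK
KKKKKKKKK
GKKKKKKKK

Answer: 71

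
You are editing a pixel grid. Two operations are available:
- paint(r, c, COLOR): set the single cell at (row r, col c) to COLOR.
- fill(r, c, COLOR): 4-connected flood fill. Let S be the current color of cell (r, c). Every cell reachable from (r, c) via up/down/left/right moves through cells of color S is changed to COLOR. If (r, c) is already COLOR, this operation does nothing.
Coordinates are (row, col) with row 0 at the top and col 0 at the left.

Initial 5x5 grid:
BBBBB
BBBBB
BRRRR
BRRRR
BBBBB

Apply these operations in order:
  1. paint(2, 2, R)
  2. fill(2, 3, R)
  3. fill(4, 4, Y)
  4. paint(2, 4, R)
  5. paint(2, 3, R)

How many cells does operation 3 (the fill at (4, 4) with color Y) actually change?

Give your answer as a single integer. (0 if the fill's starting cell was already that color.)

Answer: 17

Derivation:
After op 1 paint(2,2,R):
BBBBB
BBBBB
BRRRR
BRRRR
BBBBB
After op 2 fill(2,3,R) [0 cells changed]:
BBBBB
BBBBB
BRRRR
BRRRR
BBBBB
After op 3 fill(4,4,Y) [17 cells changed]:
YYYYY
YYYYY
YRRRR
YRRRR
YYYYY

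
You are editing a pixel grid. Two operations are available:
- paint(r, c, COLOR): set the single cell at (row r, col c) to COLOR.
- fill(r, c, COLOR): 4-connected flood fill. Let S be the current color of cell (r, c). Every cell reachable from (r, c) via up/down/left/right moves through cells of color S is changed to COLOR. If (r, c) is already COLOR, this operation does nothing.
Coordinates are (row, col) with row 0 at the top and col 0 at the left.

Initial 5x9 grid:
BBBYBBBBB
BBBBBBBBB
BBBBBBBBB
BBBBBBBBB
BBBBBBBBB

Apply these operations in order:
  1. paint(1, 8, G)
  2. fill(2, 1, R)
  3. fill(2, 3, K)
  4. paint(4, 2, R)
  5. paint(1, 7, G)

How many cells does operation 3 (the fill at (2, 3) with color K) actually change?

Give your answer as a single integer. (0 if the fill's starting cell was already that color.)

Answer: 43

Derivation:
After op 1 paint(1,8,G):
BBBYBBBBB
BBBBBBBBG
BBBBBBBBB
BBBBBBBBB
BBBBBBBBB
After op 2 fill(2,1,R) [43 cells changed]:
RRRYRRRRR
RRRRRRRRG
RRRRRRRRR
RRRRRRRRR
RRRRRRRRR
After op 3 fill(2,3,K) [43 cells changed]:
KKKYKKKKK
KKKKKKKKG
KKKKKKKKK
KKKKKKKKK
KKKKKKKKK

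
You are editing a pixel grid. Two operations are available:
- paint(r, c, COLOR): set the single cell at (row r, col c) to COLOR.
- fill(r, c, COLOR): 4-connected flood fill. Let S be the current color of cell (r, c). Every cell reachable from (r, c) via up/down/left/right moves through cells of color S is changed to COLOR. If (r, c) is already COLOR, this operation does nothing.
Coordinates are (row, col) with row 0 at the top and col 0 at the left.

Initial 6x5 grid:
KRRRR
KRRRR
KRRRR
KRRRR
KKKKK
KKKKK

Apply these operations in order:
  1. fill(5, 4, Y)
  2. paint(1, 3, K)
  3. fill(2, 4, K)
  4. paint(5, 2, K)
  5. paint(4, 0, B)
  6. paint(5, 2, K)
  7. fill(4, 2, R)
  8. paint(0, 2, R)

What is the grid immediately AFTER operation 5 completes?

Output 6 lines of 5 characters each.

After op 1 fill(5,4,Y) [14 cells changed]:
YRRRR
YRRRR
YRRRR
YRRRR
YYYYY
YYYYY
After op 2 paint(1,3,K):
YRRRR
YRRKR
YRRRR
YRRRR
YYYYY
YYYYY
After op 3 fill(2,4,K) [15 cells changed]:
YKKKK
YKKKK
YKKKK
YKKKK
YYYYY
YYYYY
After op 4 paint(5,2,K):
YKKKK
YKKKK
YKKKK
YKKKK
YYYYY
YYKYY
After op 5 paint(4,0,B):
YKKKK
YKKKK
YKKKK
YKKKK
BYYYY
YYKYY

Answer: YKKKK
YKKKK
YKKKK
YKKKK
BYYYY
YYKYY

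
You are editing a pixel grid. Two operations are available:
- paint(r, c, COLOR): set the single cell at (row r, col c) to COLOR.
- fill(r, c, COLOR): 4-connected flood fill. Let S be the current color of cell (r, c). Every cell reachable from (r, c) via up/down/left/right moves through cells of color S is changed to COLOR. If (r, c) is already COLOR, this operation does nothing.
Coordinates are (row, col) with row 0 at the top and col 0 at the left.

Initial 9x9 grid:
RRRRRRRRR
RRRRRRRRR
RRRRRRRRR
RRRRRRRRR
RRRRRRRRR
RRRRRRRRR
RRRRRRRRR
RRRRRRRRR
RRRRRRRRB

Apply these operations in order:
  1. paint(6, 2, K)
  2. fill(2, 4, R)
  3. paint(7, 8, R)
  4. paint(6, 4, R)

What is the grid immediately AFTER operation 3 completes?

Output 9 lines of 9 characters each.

Answer: RRRRRRRRR
RRRRRRRRR
RRRRRRRRR
RRRRRRRRR
RRRRRRRRR
RRRRRRRRR
RRKRRRRRR
RRRRRRRRR
RRRRRRRRB

Derivation:
After op 1 paint(6,2,K):
RRRRRRRRR
RRRRRRRRR
RRRRRRRRR
RRRRRRRRR
RRRRRRRRR
RRRRRRRRR
RRKRRRRRR
RRRRRRRRR
RRRRRRRRB
After op 2 fill(2,4,R) [0 cells changed]:
RRRRRRRRR
RRRRRRRRR
RRRRRRRRR
RRRRRRRRR
RRRRRRRRR
RRRRRRRRR
RRKRRRRRR
RRRRRRRRR
RRRRRRRRB
After op 3 paint(7,8,R):
RRRRRRRRR
RRRRRRRRR
RRRRRRRRR
RRRRRRRRR
RRRRRRRRR
RRRRRRRRR
RRKRRRRRR
RRRRRRRRR
RRRRRRRRB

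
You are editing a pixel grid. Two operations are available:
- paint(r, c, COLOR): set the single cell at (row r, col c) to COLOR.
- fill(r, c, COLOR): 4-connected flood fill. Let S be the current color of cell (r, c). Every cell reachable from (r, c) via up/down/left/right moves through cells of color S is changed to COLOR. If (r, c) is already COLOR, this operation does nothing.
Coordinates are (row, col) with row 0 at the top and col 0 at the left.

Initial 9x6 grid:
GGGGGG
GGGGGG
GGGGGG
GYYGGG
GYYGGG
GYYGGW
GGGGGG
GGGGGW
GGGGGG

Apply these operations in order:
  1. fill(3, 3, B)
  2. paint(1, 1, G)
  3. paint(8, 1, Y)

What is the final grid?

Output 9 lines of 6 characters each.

Answer: BBBBBB
BGBBBB
BBBBBB
BYYBBB
BYYBBB
BYYBBW
BBBBBB
BBBBBW
BYBBBB

Derivation:
After op 1 fill(3,3,B) [46 cells changed]:
BBBBBB
BBBBBB
BBBBBB
BYYBBB
BYYBBB
BYYBBW
BBBBBB
BBBBBW
BBBBBB
After op 2 paint(1,1,G):
BBBBBB
BGBBBB
BBBBBB
BYYBBB
BYYBBB
BYYBBW
BBBBBB
BBBBBW
BBBBBB
After op 3 paint(8,1,Y):
BBBBBB
BGBBBB
BBBBBB
BYYBBB
BYYBBB
BYYBBW
BBBBBB
BBBBBW
BYBBBB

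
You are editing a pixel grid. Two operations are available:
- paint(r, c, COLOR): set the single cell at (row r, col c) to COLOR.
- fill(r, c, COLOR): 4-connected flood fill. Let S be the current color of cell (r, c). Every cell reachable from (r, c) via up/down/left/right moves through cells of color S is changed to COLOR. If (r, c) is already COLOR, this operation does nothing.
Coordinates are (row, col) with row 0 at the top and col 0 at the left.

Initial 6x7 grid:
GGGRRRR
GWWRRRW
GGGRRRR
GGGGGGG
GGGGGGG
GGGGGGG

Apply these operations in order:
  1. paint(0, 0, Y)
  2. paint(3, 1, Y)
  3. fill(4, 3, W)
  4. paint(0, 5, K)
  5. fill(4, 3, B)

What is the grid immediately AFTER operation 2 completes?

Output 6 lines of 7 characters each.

After op 1 paint(0,0,Y):
YGGRRRR
GWWRRRW
GGGRRRR
GGGGGGG
GGGGGGG
GGGGGGG
After op 2 paint(3,1,Y):
YGGRRRR
GWWRRRW
GGGRRRR
GYGGGGG
GGGGGGG
GGGGGGG

Answer: YGGRRRR
GWWRRRW
GGGRRRR
GYGGGGG
GGGGGGG
GGGGGGG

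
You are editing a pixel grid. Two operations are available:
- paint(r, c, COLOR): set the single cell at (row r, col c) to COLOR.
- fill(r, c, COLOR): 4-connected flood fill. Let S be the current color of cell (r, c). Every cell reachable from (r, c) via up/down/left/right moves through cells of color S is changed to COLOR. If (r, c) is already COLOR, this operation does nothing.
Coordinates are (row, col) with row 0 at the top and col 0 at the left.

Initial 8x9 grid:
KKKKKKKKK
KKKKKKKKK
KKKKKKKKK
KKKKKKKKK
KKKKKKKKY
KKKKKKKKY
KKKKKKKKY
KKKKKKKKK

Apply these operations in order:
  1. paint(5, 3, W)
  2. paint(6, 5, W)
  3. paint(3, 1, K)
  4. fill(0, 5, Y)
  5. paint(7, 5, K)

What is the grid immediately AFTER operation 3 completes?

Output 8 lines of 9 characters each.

Answer: KKKKKKKKK
KKKKKKKKK
KKKKKKKKK
KKKKKKKKK
KKKKKKKKY
KKKWKKKKY
KKKKKWKKY
KKKKKKKKK

Derivation:
After op 1 paint(5,3,W):
KKKKKKKKK
KKKKKKKKK
KKKKKKKKK
KKKKKKKKK
KKKKKKKKY
KKKWKKKKY
KKKKKKKKY
KKKKKKKKK
After op 2 paint(6,5,W):
KKKKKKKKK
KKKKKKKKK
KKKKKKKKK
KKKKKKKKK
KKKKKKKKY
KKKWKKKKY
KKKKKWKKY
KKKKKKKKK
After op 3 paint(3,1,K):
KKKKKKKKK
KKKKKKKKK
KKKKKKKKK
KKKKKKKKK
KKKKKKKKY
KKKWKKKKY
KKKKKWKKY
KKKKKKKKK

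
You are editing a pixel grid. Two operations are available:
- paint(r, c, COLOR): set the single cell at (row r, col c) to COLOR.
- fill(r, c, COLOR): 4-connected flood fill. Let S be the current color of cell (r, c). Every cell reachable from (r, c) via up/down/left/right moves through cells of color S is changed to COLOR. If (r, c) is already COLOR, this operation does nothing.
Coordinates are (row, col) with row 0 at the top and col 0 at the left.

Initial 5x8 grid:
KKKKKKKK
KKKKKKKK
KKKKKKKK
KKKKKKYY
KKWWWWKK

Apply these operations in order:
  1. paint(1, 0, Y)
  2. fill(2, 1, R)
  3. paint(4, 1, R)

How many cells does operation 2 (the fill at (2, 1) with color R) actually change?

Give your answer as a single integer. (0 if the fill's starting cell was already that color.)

After op 1 paint(1,0,Y):
KKKKKKKK
YKKKKKKK
KKKKKKKK
KKKKKKYY
KKWWWWKK
After op 2 fill(2,1,R) [31 cells changed]:
RRRRRRRR
YRRRRRRR
RRRRRRRR
RRRRRRYY
RRWWWWKK

Answer: 31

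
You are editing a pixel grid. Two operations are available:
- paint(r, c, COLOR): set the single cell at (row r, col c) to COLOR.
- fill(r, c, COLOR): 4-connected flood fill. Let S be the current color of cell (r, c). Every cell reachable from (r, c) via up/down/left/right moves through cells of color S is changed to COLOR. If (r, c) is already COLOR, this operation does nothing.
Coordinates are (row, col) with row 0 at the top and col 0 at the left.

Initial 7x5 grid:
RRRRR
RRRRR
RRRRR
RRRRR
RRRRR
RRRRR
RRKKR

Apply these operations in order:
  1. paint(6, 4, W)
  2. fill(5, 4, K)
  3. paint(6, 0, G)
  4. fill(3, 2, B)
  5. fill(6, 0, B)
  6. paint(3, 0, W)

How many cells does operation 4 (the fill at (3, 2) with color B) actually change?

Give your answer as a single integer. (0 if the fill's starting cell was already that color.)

After op 1 paint(6,4,W):
RRRRR
RRRRR
RRRRR
RRRRR
RRRRR
RRRRR
RRKKW
After op 2 fill(5,4,K) [32 cells changed]:
KKKKK
KKKKK
KKKKK
KKKKK
KKKKK
KKKKK
KKKKW
After op 3 paint(6,0,G):
KKKKK
KKKKK
KKKKK
KKKKK
KKKKK
KKKKK
GKKKW
After op 4 fill(3,2,B) [33 cells changed]:
BBBBB
BBBBB
BBBBB
BBBBB
BBBBB
BBBBB
GBBBW

Answer: 33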